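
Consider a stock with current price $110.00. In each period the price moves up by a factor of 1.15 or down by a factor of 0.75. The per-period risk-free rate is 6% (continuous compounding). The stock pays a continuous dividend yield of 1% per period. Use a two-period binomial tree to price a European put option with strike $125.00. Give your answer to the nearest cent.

$13.34

Per-period risk-free factor R = e^0.06 = 1.0618; dividend-adjusted growth = e^(0.06−0.01) = 1.0513.
Risk-neutral probability p = (1.0513 − 0.75)/(1.15 − 0.75) = 0.3013/0.4000 = 0.7532
Terminal stock prices: S_uu = 145.5, S_ud = 94.87, S_dd = 61.88
Terminal payoffs (K − S): max(-20.47, 0) = 0, max(30.13, 0) = 30.13, max(63.12, 0) = 63.12
Node u (S = 126.5): V_u = e^(−0.06)·[0.7532·0.0000 + 0.2468·30.1250] = 7.0025
Node d (S = 82.5): V_d = e^(−0.06)·[0.7532·30.1250 + 0.2468·63.1250] = 36.0415
Node 0 (S = 110): V_0 = e^(−0.06)·[0.7532·7.0025 + 0.2468·36.0415] = 13.3448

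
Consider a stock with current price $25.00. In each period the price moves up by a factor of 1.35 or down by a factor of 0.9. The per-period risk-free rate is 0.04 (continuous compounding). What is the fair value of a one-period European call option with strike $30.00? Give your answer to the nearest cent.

Risk-neutral probability p = (e^0.04 − 0.9)/(1.35 − 0.9) = 0.1408/0.4500 = 0.3129
Terminal stock prices: S_u = 33.75, S_d = 22.5
Terminal payoffs (S − K): max(3.75, 0) = 3.75, max(-7.5, 0) = 0
Node 0 (S = 25): V_0 = e^(−0.04)·[0.3129·3.7500 + 0.6871·0.0000] = 1.1274

$1.13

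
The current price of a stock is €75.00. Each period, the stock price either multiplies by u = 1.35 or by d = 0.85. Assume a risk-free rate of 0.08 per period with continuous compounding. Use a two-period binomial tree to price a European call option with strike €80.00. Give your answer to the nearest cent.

Risk-neutral probability p = (e^0.08 − 0.85)/(1.35 − 0.85) = 0.2333/0.5000 = 0.4666
Terminal stock prices: S_uu = 136.7, S_ud = 86.06, S_dd = 54.19
Terminal payoffs (S − K): max(56.69, 0) = 56.69, max(6.062, 0) = 6.062, max(-25.81, 0) = 0
Node u (S = 101.2): V_u = e^(−0.08)·[0.4666·56.6875 + 0.5334·6.0625] = 27.4007
Node d (S = 63.75): V_d = e^(−0.08)·[0.4666·6.0625 + 0.5334·0.0000] = 2.6111
Node 0 (S = 75): V_0 = e^(−0.08)·[0.4666·27.4007 + 0.5334·2.6111] = 13.0873

€13.09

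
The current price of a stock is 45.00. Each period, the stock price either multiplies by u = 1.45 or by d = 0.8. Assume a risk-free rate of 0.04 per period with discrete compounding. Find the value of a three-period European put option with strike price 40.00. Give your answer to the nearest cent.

Risk-neutral probability p = (1 + 0.04 − 0.8)/(1.45 − 0.8) = 0.2400/0.6500 = 0.3692
Terminal stock prices: S_uuu = 137.2, S_uud = 75.69, S_udd = 41.76, S_ddd = 23.04
Terminal payoffs (K − S): max(-97.19, 0) = 0, max(-35.69, 0) = 0, max(-1.76, 0) = 0, max(16.96, 0) = 16.96
Node uu (S = 94.61): V_uu = 1/1.04·[0.3692·0.0000 + 0.6308·0.0000] = 0.0000
Node ud (S = 52.2): V_ud = 1/1.04·[0.3692·0.0000 + 0.6308·0.0000] = 0.0000
Node dd (S = 28.8): V_dd = 1/1.04·[0.3692·0.0000 + 0.6308·16.9600] = 10.2864
Node u (S = 65.25): V_u = 1/1.04·[0.3692·0.0000 + 0.6308·0.0000] = 0.0000
Node d (S = 36): V_d = 1/1.04·[0.3692·0.0000 + 0.6308·10.2864] = 6.2388
Node 0 (S = 45): V_0 = 1/1.04·[0.3692·0.0000 + 0.6308·6.2388] = 3.7839

3.78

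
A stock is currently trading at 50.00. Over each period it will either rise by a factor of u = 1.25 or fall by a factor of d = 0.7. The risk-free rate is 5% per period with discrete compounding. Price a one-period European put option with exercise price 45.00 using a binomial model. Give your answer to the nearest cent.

Risk-neutral probability p = (1 + 0.05 − 0.7)/(1.25 − 0.7) = 0.3500/0.5500 = 0.6364
Terminal stock prices: S_u = 62.5, S_d = 35
Terminal payoffs (K − S): max(-17.5, 0) = 0, max(10, 0) = 10
Node 0 (S = 50): V_0 = 1/1.05·[0.6364·0.0000 + 0.3636·10.0000] = 3.4632

3.46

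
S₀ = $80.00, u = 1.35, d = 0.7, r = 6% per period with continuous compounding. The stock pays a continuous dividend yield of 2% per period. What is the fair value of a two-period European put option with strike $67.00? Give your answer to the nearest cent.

$5.58

Per-period risk-free factor R = e^0.06 = 1.0618; dividend-adjusted growth = e^(0.06−0.02) = 1.0408.
Risk-neutral probability p = (1.0408 − 0.7)/(1.35 − 0.7) = 0.3408/0.6500 = 0.5243
Terminal stock prices: S_uu = 145.8, S_ud = 75.6, S_dd = 39.2
Terminal payoffs (K − S): max(-78.8, 0) = 0, max(-8.6, 0) = 0, max(27.8, 0) = 27.8
Node u (S = 108): V_u = e^(−0.06)·[0.5243·0.0000 + 0.4757·0.0000] = 0.0000
Node d (S = 56): V_d = e^(−0.06)·[0.5243·0.0000 + 0.4757·27.8000] = 12.4537
Node 0 (S = 80): V_0 = e^(−0.06)·[0.5243·0.0000 + 0.4757·12.4537] = 5.5789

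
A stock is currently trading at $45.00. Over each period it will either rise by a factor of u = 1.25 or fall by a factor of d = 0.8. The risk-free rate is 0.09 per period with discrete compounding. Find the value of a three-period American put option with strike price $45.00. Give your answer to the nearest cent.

Risk-neutral probability p = (1 + 0.09 − 0.8)/(1.25 − 0.8) = 0.2900/0.4500 = 0.6444
Terminal stock prices: S_uuu = 87.89, S_uud = 56.25, S_udd = 36, S_ddd = 23.04
Terminal payoffs (K − S): max(-42.89, 0) = 0, max(-11.25, 0) = 0, max(9, 0) = 9, max(21.96, 0) = 21.96
Node uu (S = 70.31): continuation = 1/1.09·[0.6444·0.0000 + 0.3556·0.0000] = 0.0000; exercise value = 0.0000 ≤ continuation, so V_uu = 0.0000
Node ud (S = 45): continuation = 1/1.09·[0.6444·0.0000 + 0.3556·9.0000] = 2.9358; exercise value = 0.0000 ≤ continuation, so V_ud = 2.9358
Node dd (S = 28.8): continuation = 1/1.09·[0.6444·9.0000 + 0.3556·21.9600] = 12.4844; exercise value = 16.2000 > continuation, so V_dd = 16.2000 (exercise)
Node u (S = 56.25): continuation = 1/1.09·[0.6444·0.0000 + 0.3556·2.9358] = 0.9576; exercise value = 0.0000 ≤ continuation, so V_u = 0.9576
Node d (S = 36): continuation = 1/1.09·[0.6444·2.9358 + 0.3556·16.2000] = 7.0201; exercise value = 9.0000 > continuation, so V_d = 9.0000 (exercise)
Node 0 (S = 45): continuation = 1/1.09·[0.6444·0.9576 + 0.3556·9.0000] = 3.5020; exercise value = 0.0000 ≤ continuation, so V_0 = 3.5020

$3.50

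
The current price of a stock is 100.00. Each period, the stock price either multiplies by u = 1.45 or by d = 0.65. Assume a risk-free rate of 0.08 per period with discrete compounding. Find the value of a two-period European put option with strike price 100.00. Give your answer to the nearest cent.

13.04

Risk-neutral probability p = (1 + 0.08 − 0.65)/(1.45 − 0.65) = 0.4300/0.8000 = 0.5375
Terminal stock prices: S_uu = 210.2, S_ud = 94.25, S_dd = 42.25
Terminal payoffs (K − S): max(-110.2, 0) = 0, max(5.75, 0) = 5.75, max(57.75, 0) = 57.75
Node u (S = 145): V_u = 1/1.08·[0.5375·0.0000 + 0.4625·5.7500] = 2.4624
Node d (S = 65): V_d = 1/1.08·[0.5375·5.7500 + 0.4625·57.7500] = 27.5926
Node 0 (S = 100): V_0 = 1/1.08·[0.5375·2.4624 + 0.4625·27.5926] = 13.0418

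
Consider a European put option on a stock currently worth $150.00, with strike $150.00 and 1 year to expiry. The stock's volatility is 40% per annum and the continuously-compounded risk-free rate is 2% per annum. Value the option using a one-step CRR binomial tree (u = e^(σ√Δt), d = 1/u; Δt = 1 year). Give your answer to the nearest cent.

$27.83

CRR parameters: u = e^(σ√Δt) = e^(0.4·√1) = 1.4918, d = 1/u = 0.6703
Per-period rate: rΔt = 0.02·1 = 0.02, so R = e^0.02 = 1.0202
Risk-neutral probability p = (e^0.02 − 0.6703)/(1.4918 − 0.6703) = 0.3499/0.8215 = 0.4259
Terminal stock prices: S_u = 223.8, S_d = 100.5
Terminal payoffs (K − S): max(-73.77, 0) = 0, max(49.45, 0) = 49.45
Node 0 (S = 150): V_0 = e^(−0.02)·[0.4259·0.0000 + 0.5741·49.4520] = 27.8281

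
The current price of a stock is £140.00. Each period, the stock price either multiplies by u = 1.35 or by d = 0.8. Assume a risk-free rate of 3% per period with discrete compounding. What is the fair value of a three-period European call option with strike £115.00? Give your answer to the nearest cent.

Risk-neutral probability p = (1 + 0.03 − 0.8)/(1.35 − 0.8) = 0.2300/0.5500 = 0.4182
Terminal stock prices: S_uuu = 344.5, S_uud = 204.1, S_udd = 121, S_ddd = 71.68
Terminal payoffs (S − K): max(229.5, 0) = 229.5, max(89.12, 0) = 89.12, max(5.96, 0) = 5.96, max(-43.32, 0) = 0
Node uu (S = 255.2): V_uu = 1/1.03·[0.4182·229.4525 + 0.5818·89.1200] = 143.4995
Node ud (S = 151.2): V_ud = 1/1.03·[0.4182·89.1200 + 0.5818·5.9600] = 39.5495
Node dd (S = 89.6): V_dd = 1/1.03·[0.4182·5.9600 + 0.5818·0.0000] = 2.4198
Node u (S = 189): V_u = 1/1.03·[0.4182·143.4995 + 0.5818·39.5495] = 80.6015
Node d (S = 112): V_d = 1/1.03·[0.4182·39.5495 + 0.5818·2.4198] = 17.4240
Node 0 (S = 140): V_0 = 1/1.03·[0.4182·80.6015 + 0.5818·17.4240] = 42.5667

£42.57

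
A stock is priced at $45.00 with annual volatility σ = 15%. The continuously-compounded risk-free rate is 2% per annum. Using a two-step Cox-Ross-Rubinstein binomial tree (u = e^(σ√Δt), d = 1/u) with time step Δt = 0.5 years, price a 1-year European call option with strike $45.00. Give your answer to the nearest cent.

CRR parameters: u = e^(σ√Δt) = e^(0.15·√0.5) = 1.1119, d = 1/u = 0.8994
Per-period rate: rΔt = 0.02·0.5 = 0.01, so R = e^0.01 = 1.0101
Risk-neutral probability p = (e^0.01 − 0.8994)/(1.1119 − 0.8994) = 0.1107/0.2125 = 0.5208
Terminal stock prices: S_uu = 55.63, S_ud = 45, S_dd = 36.4
Terminal payoffs (S − K): max(10.63, 0) = 10.63, max(0, 0) = 0, max(-8.601, 0) = 0
Node u (S = 50.04): V_u = e^(−0.01)·[0.5208·10.6340 + 0.4792·0.0000] = 5.4830
Node d (S = 40.47): V_d = e^(−0.01)·[0.5208·0.0000 + 0.4792·0.0000] = 0.0000
Node 0 (S = 45): V_0 = e^(−0.01)·[0.5208·5.4830 + 0.4792·0.0000] = 2.8271

$2.83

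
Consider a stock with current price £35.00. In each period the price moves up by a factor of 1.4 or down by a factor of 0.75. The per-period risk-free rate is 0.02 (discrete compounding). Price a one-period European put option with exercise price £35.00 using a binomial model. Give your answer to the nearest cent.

Risk-neutral probability p = (1 + 0.02 − 0.75)/(1.4 − 0.75) = 0.2700/0.6500 = 0.4154
Terminal stock prices: S_u = 49, S_d = 26.25
Terminal payoffs (K − S): max(-14, 0) = 0, max(8.75, 0) = 8.75
Node 0 (S = 35): V_0 = 1/1.02·[0.4154·0.0000 + 0.5846·8.7500] = 5.0151

£5.02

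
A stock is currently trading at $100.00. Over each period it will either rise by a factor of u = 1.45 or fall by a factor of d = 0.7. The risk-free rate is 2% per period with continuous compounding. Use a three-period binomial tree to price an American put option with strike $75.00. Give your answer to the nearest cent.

$9.25

Risk-neutral probability p = (e^0.02 − 0.7)/(1.45 − 0.7) = 0.3202/0.7500 = 0.4269
Terminal stock prices: S_uuu = 304.9, S_uud = 147.2, S_udd = 71.05, S_ddd = 34.3
Terminal payoffs (K − S): max(-229.9, 0) = 0, max(-72.17, 0) = 0, max(3.95, 0) = 3.95, max(40.7, 0) = 40.7
Node uu (S = 210.2): continuation = e^(−0.02)·[0.4269·0.0000 + 0.5731·0.0000] = 0.0000; exercise value = 0.0000 ≤ continuation, so V_uu = 0.0000
Node ud (S = 101.5): continuation = e^(−0.02)·[0.4269·0.0000 + 0.5731·3.9500] = 2.2188; exercise value = 0.0000 ≤ continuation, so V_ud = 2.2188
Node dd (S = 49): continuation = e^(−0.02)·[0.4269·3.9500 + 0.5731·40.7000] = 24.5149; exercise value = 26.0000 > continuation, so V_dd = 26.0000 (exercise)
Node u (S = 145): continuation = e^(−0.02)·[0.4269·0.0000 + 0.5731·2.2188] = 1.2463; exercise value = 0.0000 ≤ continuation, so V_u = 1.2463
Node d (S = 70): continuation = e^(−0.02)·[0.4269·2.2188 + 0.5731·26.0000] = 15.5332; exercise value = 5.0000 ≤ continuation, so V_d = 15.5332
Node 0 (S = 100): continuation = e^(−0.02)·[0.4269·1.2463 + 0.5731·15.5332] = 9.2468; exercise value = 0.0000 ≤ continuation, so V_0 = 9.2468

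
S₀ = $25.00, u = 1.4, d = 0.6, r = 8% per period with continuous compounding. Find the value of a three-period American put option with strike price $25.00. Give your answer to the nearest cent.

Risk-neutral probability p = (e^0.08 − 0.6)/(1.4 − 0.6) = 0.4833/0.8000 = 0.6041
Terminal stock prices: S_uuu = 68.6, S_uud = 29.4, S_udd = 12.6, S_ddd = 5.4
Terminal payoffs (K − S): max(-43.6, 0) = 0, max(-4.4, 0) = 0, max(12.4, 0) = 12.4, max(19.6, 0) = 19.6
Node uu (S = 49): continuation = e^(−0.08)·[0.6041·0.0000 + 0.3959·0.0000] = 0.0000; exercise value = 0.0000 ≤ continuation, so V_uu = 0.0000
Node ud (S = 21): continuation = e^(−0.08)·[0.6041·0.0000 + 0.3959·12.4000] = 4.5316; exercise value = 4.0000 ≤ continuation, so V_ud = 4.5316
Node dd (S = 9): continuation = e^(−0.08)·[0.6041·12.4000 + 0.3959·19.6000] = 14.0779; exercise value = 16.0000 > continuation, so V_dd = 16.0000 (exercise)
Node u (S = 35): continuation = e^(−0.08)·[0.6041·0.0000 + 0.3959·4.5316] = 1.6561; exercise value = 0.0000 ≤ continuation, so V_u = 1.6561
Node d (S = 15): continuation = e^(−0.08)·[0.6041·4.5316 + 0.3959·16.0000] = 8.3744; exercise value = 10.0000 > continuation, so V_d = 10.0000 (exercise)
Node 0 (S = 25): continuation = e^(−0.08)·[0.6041·1.6561 + 0.3959·10.0000] = 4.5781; exercise value = 0.0000 ≤ continuation, so V_0 = 4.5781

$4.58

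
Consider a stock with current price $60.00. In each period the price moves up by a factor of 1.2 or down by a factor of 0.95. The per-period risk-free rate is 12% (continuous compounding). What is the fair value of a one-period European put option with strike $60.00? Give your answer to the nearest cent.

$0.77

Risk-neutral probability p = (e^0.12 − 0.95)/(1.2 − 0.95) = 0.1775/0.2500 = 0.7100
Terminal stock prices: S_u = 72, S_d = 57
Terminal payoffs (K − S): max(-12, 0) = 0, max(3, 0) = 3
Node 0 (S = 60): V_0 = e^(−0.12)·[0.7100·0.0000 + 0.2900·3.0000] = 0.7717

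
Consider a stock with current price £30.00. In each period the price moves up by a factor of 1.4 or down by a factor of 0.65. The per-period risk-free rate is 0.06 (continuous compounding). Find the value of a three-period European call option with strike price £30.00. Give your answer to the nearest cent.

£10.04

Risk-neutral probability p = (e^0.06 − 0.65)/(1.4 − 0.65) = 0.4118/0.7500 = 0.5491
Terminal stock prices: S_uuu = 82.32, S_uud = 38.22, S_udd = 17.75, S_ddd = 8.239
Terminal payoffs (S − K): max(52.32, 0) = 52.32, max(8.22, 0) = 8.22, max(-12.25, 0) = 0, max(-21.76, 0) = 0
Node uu (S = 58.8): V_uu = e^(−0.06)·[0.5491·52.3200 + 0.4509·8.2200] = 30.5471
Node ud (S = 27.3): V_ud = e^(−0.06)·[0.5491·8.2200 + 0.4509·0.0000] = 4.2509
Node dd (S = 12.68): V_dd = e^(−0.06)·[0.5491·0.0000 + 0.4509·0.0000] = 0.0000
Node u (S = 42): V_u = e^(−0.06)·[0.5491·30.5471 + 0.4509·4.2509] = 17.6021
Node d (S = 19.5): V_d = e^(−0.06)·[0.5491·4.2509 + 0.4509·0.0000] = 2.1983
Node 0 (S = 30): V_0 = e^(−0.06)·[0.5491·17.6021 + 0.4509·2.1983] = 10.0361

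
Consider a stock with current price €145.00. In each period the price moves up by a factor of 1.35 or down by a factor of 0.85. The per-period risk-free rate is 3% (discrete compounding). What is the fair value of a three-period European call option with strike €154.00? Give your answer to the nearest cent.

Risk-neutral probability p = (1 + 0.03 − 0.85)/(1.35 − 0.85) = 0.1800/0.5000 = 0.3600
Terminal stock prices: S_uuu = 356.8, S_uud = 224.6, S_udd = 141.4, S_ddd = 89.05
Terminal payoffs (S − K): max(202.8, 0) = 202.8, max(70.62, 0) = 70.62, max(-12.57, 0) = 0, max(-64.95, 0) = 0
Node uu (S = 264.3): V_uu = 1/1.03·[0.3600·202.7544 + 0.6400·70.6231] = 114.7479
Node ud (S = 166.4): V_ud = 1/1.03·[0.3600·70.6231 + 0.6400·0.0000] = 24.6838
Node dd (S = 104.8): V_dd = 1/1.03·[0.3600·0.0000 + 0.6400·0.0000] = 0.0000
Node u (S = 195.8): V_u = 1/1.03·[0.3600·114.7479 + 0.6400·24.6838] = 55.4436
Node d (S = 123.2): V_d = 1/1.03·[0.3600·24.6838 + 0.6400·0.0000] = 8.6274
Node 0 (S = 145): V_0 = 1/1.03·[0.3600·55.4436 + 0.6400·8.6274] = 24.7390

€24.74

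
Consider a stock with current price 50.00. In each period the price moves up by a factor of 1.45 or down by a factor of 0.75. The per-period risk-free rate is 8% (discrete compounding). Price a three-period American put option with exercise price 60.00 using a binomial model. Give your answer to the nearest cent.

13.02

Risk-neutral probability p = (1 + 0.08 − 0.75)/(1.45 − 0.75) = 0.3300/0.7000 = 0.4714
Terminal stock prices: S_uuu = 152.4, S_uud = 78.84, S_udd = 40.78, S_ddd = 21.09
Terminal payoffs (K − S): max(-92.43, 0) = 0, max(-18.84, 0) = 0, max(19.22, 0) = 19.22, max(38.91, 0) = 38.91
Node uu (S = 105.1): continuation = 1/1.08·[0.4714·0.0000 + 0.5286·0.0000] = 0.0000; exercise value = 0.0000 ≤ continuation, so V_uu = 0.0000
Node ud (S = 54.38): continuation = 1/1.08·[0.4714·0.0000 + 0.5286·19.2188] = 9.4060; exercise value = 5.6250 ≤ continuation, so V_ud = 9.4060
Node dd (S = 28.12): continuation = 1/1.08·[0.4714·19.2188 + 0.5286·38.9062] = 27.4306; exercise value = 31.8750 > continuation, so V_dd = 31.8750 (exercise)
Node u (S = 72.5): continuation = 1/1.08·[0.4714·0.0000 + 0.5286·9.4060] = 4.6035; exercise value = 0.0000 ≤ continuation, so V_u = 4.6035
Node d (S = 37.5): continuation = 1/1.08·[0.4714·9.4060 + 0.5286·31.8750] = 19.7060; exercise value = 22.5000 > continuation, so V_d = 22.5000 (exercise)
Node 0 (S = 50): continuation = 1/1.08·[0.4714·4.6035 + 0.5286·22.5000] = 13.0214; exercise value = 10.0000 ≤ continuation, so V_0 = 13.0214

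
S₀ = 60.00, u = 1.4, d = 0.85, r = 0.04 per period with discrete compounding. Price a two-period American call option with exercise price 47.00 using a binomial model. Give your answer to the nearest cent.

17.99

Risk-neutral probability p = (1 + 0.04 − 0.85)/(1.4 − 0.85) = 0.1900/0.5500 = 0.3455
Terminal stock prices: S_uu = 117.6, S_ud = 71.4, S_dd = 43.35
Terminal payoffs (S − K): max(70.6, 0) = 70.6, max(24.4, 0) = 24.4, max(-3.65, 0) = 0
Node u (S = 84): continuation = 1/1.04·[0.3455·70.6000 + 0.6545·24.4000] = 38.8077; exercise value = 37.0000 ≤ continuation, so V_u = 38.8077
Node d (S = 51): continuation = 1/1.04·[0.3455·24.4000 + 0.6545·0.0000] = 8.1049; exercise value = 4.0000 ≤ continuation, so V_d = 8.1049
Node 0 (S = 60): continuation = 1/1.04·[0.3455·38.8077 + 0.6545·8.1049] = 17.9916; exercise value = 13.0000 ≤ continuation, so V_0 = 17.9916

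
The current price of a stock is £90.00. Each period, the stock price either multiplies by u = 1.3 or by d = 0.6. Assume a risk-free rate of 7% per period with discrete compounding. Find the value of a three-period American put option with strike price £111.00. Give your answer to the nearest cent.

Risk-neutral probability p = (1 + 0.07 − 0.6)/(1.3 − 0.6) = 0.4700/0.7000 = 0.6714
Terminal stock prices: S_uuu = 197.7, S_uud = 91.26, S_udd = 42.12, S_ddd = 19.44
Terminal payoffs (K − S): max(-86.73, 0) = 0, max(19.74, 0) = 19.74, max(68.88, 0) = 68.88, max(91.56, 0) = 91.56
Node uu (S = 152.1): continuation = 1/1.07·[0.6714·0.0000 + 0.3286·19.7400] = 6.0617; exercise value = 0.0000 ≤ continuation, so V_uu = 6.0617
Node ud (S = 70.2): continuation = 1/1.07·[0.6714·19.7400 + 0.3286·68.8800] = 33.5383; exercise value = 40.8000 > continuation, so V_ud = 40.8000 (exercise)
Node dd (S = 32.4): continuation = 1/1.07·[0.6714·68.8800 + 0.3286·91.5600] = 71.3383; exercise value = 78.6000 > continuation, so V_dd = 78.6000 (exercise)
Node u (S = 117): continuation = 1/1.07·[0.6714·6.0617 + 0.3286·40.8000] = 16.3324; exercise value = 0.0000 ≤ continuation, so V_u = 16.3324
Node d (S = 54): continuation = 1/1.07·[0.6714·40.8000 + 0.3286·78.6000] = 49.7383; exercise value = 57.0000 > continuation, so V_d = 57.0000 (exercise)
Node 0 (S = 90): continuation = 1/1.07·[0.6714·16.3324 + 0.3286·57.0000] = 27.7520; exercise value = 21.0000 ≤ continuation, so V_0 = 27.7520

£27.75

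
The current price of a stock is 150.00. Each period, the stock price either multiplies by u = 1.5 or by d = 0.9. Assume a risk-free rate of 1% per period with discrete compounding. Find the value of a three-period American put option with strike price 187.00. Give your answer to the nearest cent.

43.95

Risk-neutral probability p = (1 + 0.01 − 0.9)/(1.5 − 0.9) = 0.1100/0.6000 = 0.1833
Terminal stock prices: S_uuu = 506.2, S_uud = 303.8, S_udd = 182.2, S_ddd = 109.4
Terminal payoffs (K − S): max(-319.2, 0) = 0, max(-116.8, 0) = 0, max(4.75, 0) = 4.75, max(77.65, 0) = 77.65
Node uu (S = 337.5): continuation = 1/1.01·[0.1833·0.0000 + 0.8167·0.0000] = 0.0000; exercise value = 0.0000 ≤ continuation, so V_uu = 0.0000
Node ud (S = 202.5): continuation = 1/1.01·[0.1833·0.0000 + 0.8167·4.7500] = 3.8408; exercise value = 0.0000 ≤ continuation, so V_ud = 3.8408
Node dd (S = 121.5): continuation = 1/1.01·[0.1833·4.7500 + 0.8167·77.6500] = 63.6485; exercise value = 65.5000 > continuation, so V_dd = 65.5000 (exercise)
Node u (S = 225): continuation = 1/1.01·[0.1833·0.0000 + 0.8167·3.8408] = 3.1056; exercise value = 0.0000 ≤ continuation, so V_u = 3.1056
Node d (S = 135): continuation = 1/1.01·[0.1833·3.8408 + 0.8167·65.5000] = 53.6592; exercise value = 52.0000 ≤ continuation, so V_d = 53.6592
Node 0 (S = 150): continuation = 1/1.01·[0.1833·3.1056 + 0.8167·53.6592] = 43.9515; exercise value = 37.0000 ≤ continuation, so V_0 = 43.9515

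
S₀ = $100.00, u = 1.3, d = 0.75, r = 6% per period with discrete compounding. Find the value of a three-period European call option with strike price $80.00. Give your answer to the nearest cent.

Risk-neutral probability p = (1 + 0.06 − 0.75)/(1.3 − 0.75) = 0.3100/0.5500 = 0.5636
Terminal stock prices: S_uuu = 219.7, S_uud = 126.8, S_udd = 73.12, S_ddd = 42.19
Terminal payoffs (S − K): max(139.7, 0) = 139.7, max(46.75, 0) = 46.75, max(-6.875, 0) = 0, max(-37.81, 0) = 0
Node uu (S = 169): V_uu = 1/1.06·[0.5636·139.7000 + 0.4364·46.7500] = 93.5283
Node ud (S = 97.5): V_ud = 1/1.06·[0.5636·46.7500 + 0.4364·0.0000] = 24.8585
Node dd (S = 56.25): V_dd = 1/1.06·[0.5636·0.0000 + 0.4364·0.0000] = 0.0000
Node u (S = 130): V_u = 1/1.06·[0.5636·93.5283 + 0.4364·24.8585] = 59.9654
Node d (S = 75): V_d = 1/1.06·[0.5636·24.8585 + 0.4364·0.0000] = 13.2181
Node 0 (S = 100): V_0 = 1/1.06·[0.5636·59.9654 + 0.4364·13.2181] = 37.3269

$37.33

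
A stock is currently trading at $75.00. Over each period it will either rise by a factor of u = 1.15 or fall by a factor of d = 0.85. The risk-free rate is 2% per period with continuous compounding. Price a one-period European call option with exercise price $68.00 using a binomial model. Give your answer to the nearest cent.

Risk-neutral probability p = (e^0.02 − 0.85)/(1.15 − 0.85) = 0.1702/0.3000 = 0.5673
Terminal stock prices: S_u = 86.25, S_d = 63.75
Terminal payoffs (S − K): max(18.25, 0) = 18.25, max(-4.25, 0) = 0
Node 0 (S = 75): V_0 = e^(−0.02)·[0.5673·18.2500 + 0.4327·0.0000] = 10.1489

$10.15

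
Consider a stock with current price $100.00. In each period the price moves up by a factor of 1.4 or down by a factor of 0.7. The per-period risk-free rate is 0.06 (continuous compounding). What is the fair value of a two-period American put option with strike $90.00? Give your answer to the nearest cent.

Risk-neutral probability p = (e^0.06 − 0.7)/(1.4 − 0.7) = 0.3618/0.7000 = 0.5169
Terminal stock prices: S_uu = 196, S_ud = 98, S_dd = 49
Terminal payoffs (K − S): max(-106, 0) = 0, max(-8, 0) = 0, max(41, 0) = 41
Node u (S = 140): continuation = e^(−0.06)·[0.5169·0.0000 + 0.4831·0.0000] = 0.0000; exercise value = 0.0000 ≤ continuation, so V_u = 0.0000
Node d (S = 70): continuation = e^(−0.06)·[0.5169·0.0000 + 0.4831·41.0000] = 18.6533; exercise value = 20.0000 > continuation, so V_d = 20.0000 (exercise)
Node 0 (S = 100): continuation = e^(−0.06)·[0.5169·0.0000 + 0.4831·20.0000] = 9.0992; exercise value = 0.0000 ≤ continuation, so V_0 = 9.0992

$9.10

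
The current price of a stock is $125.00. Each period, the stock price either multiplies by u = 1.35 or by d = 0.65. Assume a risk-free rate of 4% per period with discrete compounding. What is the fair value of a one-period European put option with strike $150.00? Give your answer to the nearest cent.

Risk-neutral probability p = (1 + 0.04 − 0.65)/(1.35 − 0.65) = 0.3900/0.7000 = 0.5571
Terminal stock prices: S_u = 168.8, S_d = 81.25
Terminal payoffs (K − S): max(-18.75, 0) = 0, max(68.75, 0) = 68.75
Node 0 (S = 125): V_0 = 1/1.04·[0.5571·0.0000 + 0.4429·68.7500] = 29.2754

$29.28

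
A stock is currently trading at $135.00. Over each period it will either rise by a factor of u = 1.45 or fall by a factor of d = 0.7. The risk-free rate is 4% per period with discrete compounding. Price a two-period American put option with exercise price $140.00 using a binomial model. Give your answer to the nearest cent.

Risk-neutral probability p = (1 + 0.04 − 0.7)/(1.45 − 0.7) = 0.3400/0.7500 = 0.4533
Terminal stock prices: S_uu = 283.8, S_ud = 137, S_dd = 66.15
Terminal payoffs (K − S): max(-143.8, 0) = 0, max(2.975, 0) = 2.975, max(73.85, 0) = 73.85
Node u (S = 195.8): continuation = 1/1.04·[0.4533·0.0000 + 0.5467·2.9750] = 1.5638; exercise value = 0.0000 ≤ continuation, so V_u = 1.5638
Node d (S = 94.5): continuation = 1/1.04·[0.4533·2.9750 + 0.5467·73.8500] = 40.1154; exercise value = 45.5000 > continuation, so V_d = 45.5000 (exercise)
Node 0 (S = 135): continuation = 1/1.04·[0.4533·1.5638 + 0.5467·45.5000] = 24.5983; exercise value = 5.0000 ≤ continuation, so V_0 = 24.5983

$24.60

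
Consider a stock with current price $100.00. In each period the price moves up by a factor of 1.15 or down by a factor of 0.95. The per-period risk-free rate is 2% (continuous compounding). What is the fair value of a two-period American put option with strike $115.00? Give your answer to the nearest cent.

$15.00

Risk-neutral probability p = (e^0.02 − 0.95)/(1.15 − 0.95) = 0.0702/0.2000 = 0.3510
Terminal stock prices: S_uu = 132.2, S_ud = 109.2, S_dd = 90.25
Terminal payoffs (K − S): max(-17.25, 0) = 0, max(5.75, 0) = 5.75, max(24.75, 0) = 24.75
Node u (S = 115): continuation = e^(−0.02)·[0.3510·0.0000 + 0.6490·5.7500] = 3.6578; exercise value = 0.0000 ≤ continuation, so V_u = 3.6578
Node d (S = 95): continuation = e^(−0.02)·[0.3510·5.7500 + 0.6490·24.7500] = 17.7228; exercise value = 20.0000 > continuation, so V_d = 20.0000 (exercise)
Node 0 (S = 100): continuation = e^(−0.02)·[0.3510·3.6578 + 0.6490·20.0000] = 13.9813; exercise value = 15.0000 > continuation, so V_0 = 15.0000 (exercise)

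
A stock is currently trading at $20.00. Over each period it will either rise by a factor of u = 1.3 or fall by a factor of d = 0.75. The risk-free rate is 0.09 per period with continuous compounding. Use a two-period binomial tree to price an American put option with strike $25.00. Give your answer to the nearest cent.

$5.00

Risk-neutral probability p = (e^0.09 − 0.75)/(1.3 − 0.75) = 0.3442/0.5500 = 0.6258
Terminal stock prices: S_uu = 33.8, S_ud = 19.5, S_dd = 11.25
Terminal payoffs (K − S): max(-8.8, 0) = 0, max(5.5, 0) = 5.5, max(13.75, 0) = 13.75
Node u (S = 26): continuation = e^(−0.09)·[0.6258·0.0000 + 0.3742·5.5000] = 1.8811; exercise value = 0.0000 ≤ continuation, so V_u = 1.8811
Node d (S = 15): continuation = e^(−0.09)·[0.6258·5.5000 + 0.3742·13.7500] = 7.8483; exercise value = 10.0000 > continuation, so V_d = 10.0000 (exercise)
Node 0 (S = 20): continuation = e^(−0.09)·[0.6258·1.8811 + 0.3742·10.0000] = 4.4960; exercise value = 5.0000 > continuation, so V_0 = 5.0000 (exercise)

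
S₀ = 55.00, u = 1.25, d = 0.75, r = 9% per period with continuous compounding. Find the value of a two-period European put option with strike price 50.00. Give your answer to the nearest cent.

1.55

Risk-neutral probability p = (e^0.09 − 0.75)/(1.25 − 0.75) = 0.3442/0.5000 = 0.6883
Terminal stock prices: S_uu = 85.94, S_ud = 51.56, S_dd = 30.94
Terminal payoffs (K − S): max(-35.94, 0) = 0, max(-1.562, 0) = 0, max(19.06, 0) = 19.06
Node u (S = 68.75): V_u = e^(−0.09)·[0.6883·0.0000 + 0.3117·0.0000] = 0.0000
Node d (S = 41.25): V_d = e^(−0.09)·[0.6883·0.0000 + 0.3117·19.0625] = 5.4295
Node 0 (S = 55): V_0 = e^(−0.09)·[0.6883·0.0000 + 0.3117·5.4295] = 1.5465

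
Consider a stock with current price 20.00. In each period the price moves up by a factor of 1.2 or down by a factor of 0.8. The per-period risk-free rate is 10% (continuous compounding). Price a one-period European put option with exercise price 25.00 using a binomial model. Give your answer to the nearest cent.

Risk-neutral probability p = (e^0.1 − 0.8)/(1.2 − 0.8) = 0.3052/0.4000 = 0.7629
Terminal stock prices: S_u = 24, S_d = 16
Terminal payoffs (K − S): max(1, 0) = 1, max(9, 0) = 9
Node 0 (S = 20): V_0 = e^(−0.1)·[0.7629·1.0000 + 0.2371·9.0000] = 2.6209

2.62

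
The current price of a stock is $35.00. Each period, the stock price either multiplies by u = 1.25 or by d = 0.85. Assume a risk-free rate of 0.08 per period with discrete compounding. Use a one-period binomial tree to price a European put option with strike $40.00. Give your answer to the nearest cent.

$4.03

Risk-neutral probability p = (1 + 0.08 − 0.85)/(1.25 − 0.85) = 0.2300/0.4000 = 0.5750
Terminal stock prices: S_u = 43.75, S_d = 29.75
Terminal payoffs (K − S): max(-3.75, 0) = 0, max(10.25, 0) = 10.25
Node 0 (S = 35): V_0 = 1/1.08·[0.5750·0.0000 + 0.4250·10.2500] = 4.0336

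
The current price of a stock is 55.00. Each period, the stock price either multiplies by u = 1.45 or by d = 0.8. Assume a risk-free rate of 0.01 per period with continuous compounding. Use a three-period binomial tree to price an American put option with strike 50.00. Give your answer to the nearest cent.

Risk-neutral probability p = (e^0.01 − 0.8)/(1.45 − 0.8) = 0.2101/0.6500 = 0.3232
Terminal stock prices: S_uuu = 167.7, S_uud = 92.51, S_udd = 51.04, S_ddd = 28.16
Terminal payoffs (K − S): max(-117.7, 0) = 0, max(-42.51, 0) = 0, max(-1.04, 0) = 0, max(21.84, 0) = 21.84
Node uu (S = 115.6): continuation = e^(−0.01)·[0.3232·0.0000 + 0.6768·0.0000] = 0.0000; exercise value = 0.0000 ≤ continuation, so V_uu = 0.0000
Node ud (S = 63.8): continuation = e^(−0.01)·[0.3232·0.0000 + 0.6768·0.0000] = 0.0000; exercise value = 0.0000 ≤ continuation, so V_ud = 0.0000
Node dd (S = 35.2): continuation = e^(−0.01)·[0.3232·0.0000 + 0.6768·21.8400] = 14.6352; exercise value = 14.8000 > continuation, so V_dd = 14.8000 (exercise)
Node u (S = 79.75): continuation = e^(−0.01)·[0.3232·0.0000 + 0.6768·0.0000] = 0.0000; exercise value = 0.0000 ≤ continuation, so V_u = 0.0000
Node d (S = 44): continuation = e^(−0.01)·[0.3232·0.0000 + 0.6768·14.8000] = 9.9176; exercise value = 6.0000 ≤ continuation, so V_d = 9.9176
Node 0 (S = 55): continuation = e^(−0.01)·[0.3232·0.0000 + 0.6768·9.9176] = 6.6459; exercise value = 0.0000 ≤ continuation, so V_0 = 6.6459

6.65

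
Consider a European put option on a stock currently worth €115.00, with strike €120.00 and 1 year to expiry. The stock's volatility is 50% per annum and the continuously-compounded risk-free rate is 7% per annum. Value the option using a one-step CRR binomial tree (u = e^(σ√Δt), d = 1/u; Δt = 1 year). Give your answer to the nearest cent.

CRR parameters: u = e^(σ√Δt) = e^(0.5·√1) = 1.6487, d = 1/u = 0.6065
Per-period rate: rΔt = 0.07·1 = 0.07, so R = e^0.07 = 1.0725
Risk-neutral probability p = (e^0.07 − 0.6065)/(1.6487 − 0.6065) = 0.4660/1.0422 = 0.4471
Terminal stock prices: S_u = 189.6, S_d = 69.75
Terminal payoffs (K − S): max(-69.6, 0) = 0, max(50.25, 0) = 50.25
Node 0 (S = 115): V_0 = e^(−0.07)·[0.4471·0.0000 + 0.5529·50.2490] = 25.9037

€25.90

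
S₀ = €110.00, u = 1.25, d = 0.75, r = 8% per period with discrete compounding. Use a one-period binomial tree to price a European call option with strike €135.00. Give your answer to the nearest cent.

Risk-neutral probability p = (1 + 0.08 − 0.75)/(1.25 − 0.75) = 0.3300/0.5000 = 0.6600
Terminal stock prices: S_u = 137.5, S_d = 82.5
Terminal payoffs (S − K): max(2.5, 0) = 2.5, max(-52.5, 0) = 0
Node 0 (S = 110): V_0 = 1/1.08·[0.6600·2.5000 + 0.3400·0.0000] = 1.5278

€1.53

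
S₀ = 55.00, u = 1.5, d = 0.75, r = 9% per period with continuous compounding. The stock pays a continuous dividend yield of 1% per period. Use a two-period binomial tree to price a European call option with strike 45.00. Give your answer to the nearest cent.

19.95

Per-period risk-free factor R = e^0.09 = 1.0942; dividend-adjusted growth = e^(0.09−0.01) = 1.0833.
Risk-neutral probability p = (1.0833 − 0.75)/(1.5 − 0.75) = 0.3333/0.7500 = 0.4444
Terminal stock prices: S_uu = 123.8, S_ud = 61.88, S_dd = 30.94
Terminal payoffs (S − K): max(78.75, 0) = 78.75, max(16.88, 0) = 16.88, max(-14.06, 0) = 0
Node u (S = 82.5): V_u = e^(−0.09)·[0.4444·78.7500 + 0.5556·16.8750] = 40.5522
Node d (S = 41.25): V_d = e^(−0.09)·[0.4444·16.8750 + 0.5556·0.0000] = 6.8535
Node 0 (S = 55): V_0 = e^(−0.09)·[0.4444·40.5522 + 0.5556·6.8535] = 19.9499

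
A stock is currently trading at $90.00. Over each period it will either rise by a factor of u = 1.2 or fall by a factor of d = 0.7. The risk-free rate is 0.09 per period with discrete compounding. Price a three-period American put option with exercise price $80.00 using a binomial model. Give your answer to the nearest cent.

$4.22

Risk-neutral probability p = (1 + 0.09 − 0.7)/(1.2 − 0.7) = 0.3900/0.5000 = 0.7800
Terminal stock prices: S_uuu = 155.5, S_uud = 90.72, S_udd = 52.92, S_ddd = 30.87
Terminal payoffs (K − S): max(-75.52, 0) = 0, max(-10.72, 0) = 0, max(27.08, 0) = 27.08, max(49.13, 0) = 49.13
Node uu (S = 129.6): continuation = 1/1.09·[0.7800·0.0000 + 0.2200·0.0000] = 0.0000; exercise value = 0.0000 ≤ continuation, so V_uu = 0.0000
Node ud (S = 75.6): continuation = 1/1.09·[0.7800·0.0000 + 0.2200·27.0800] = 5.4657; exercise value = 4.4000 ≤ continuation, so V_ud = 5.4657
Node dd (S = 44.1): continuation = 1/1.09·[0.7800·27.0800 + 0.2200·49.1300] = 29.2945; exercise value = 35.9000 > continuation, so V_dd = 35.9000 (exercise)
Node u (S = 108): continuation = 1/1.09·[0.7800·0.0000 + 0.2200·5.4657] = 1.1032; exercise value = 0.0000 ≤ continuation, so V_u = 1.1032
Node d (S = 63): continuation = 1/1.09·[0.7800·5.4657 + 0.2200·35.9000] = 11.1571; exercise value = 17.0000 > continuation, so V_d = 17.0000 (exercise)
Node 0 (S = 90): continuation = 1/1.09·[0.7800·1.1032 + 0.2200·17.0000] = 4.2206; exercise value = 0.0000 ≤ continuation, so V_0 = 4.2206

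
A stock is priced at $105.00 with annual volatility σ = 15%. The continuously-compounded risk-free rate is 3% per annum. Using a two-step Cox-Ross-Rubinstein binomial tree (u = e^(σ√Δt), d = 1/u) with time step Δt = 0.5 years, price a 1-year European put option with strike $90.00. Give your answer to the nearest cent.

CRR parameters: u = e^(σ√Δt) = e^(0.15·√0.5) = 1.1119, d = 1/u = 0.8994
Per-period rate: rΔt = 0.03·0.5 = 0.015, so R = e^0.015 = 1.0151
Risk-neutral probability p = (e^0.015 − 0.8994)/(1.1119 − 0.8994) = 0.1157/0.2125 = 0.5446
Terminal stock prices: S_uu = 129.8, S_ud = 105, S_dd = 84.93
Terminal payoffs (K − S): max(-39.81, 0) = 0, max(-15, 0) = 0, max(5.07, 0) = 5.07
Node u (S = 116.7): V_u = e^(−0.015)·[0.5446·0.0000 + 0.4554·0.0000] = 0.0000
Node d (S = 94.43): V_d = e^(−0.015)·[0.5446·0.0000 + 0.4554·5.0699] = 2.2744
Node 0 (S = 105): V_0 = e^(−0.015)·[0.5446·0.0000 + 0.4554·2.2744] = 1.0203

$1.02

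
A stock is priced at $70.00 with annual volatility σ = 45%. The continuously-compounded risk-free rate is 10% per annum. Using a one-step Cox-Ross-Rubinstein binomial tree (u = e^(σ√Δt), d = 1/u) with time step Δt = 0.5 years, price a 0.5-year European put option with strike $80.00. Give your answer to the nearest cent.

CRR parameters: u = e^(σ√Δt) = e^(0.45·√0.5) = 1.3746, d = 1/u = 0.7275
Per-period rate: rΔt = 0.1·0.5 = 0.05, so R = e^0.05 = 1.0513
Risk-neutral probability p = (e^0.05 − 0.7275)/(1.3746 − 0.7275) = 0.3238/0.6472 = 0.5003
Terminal stock prices: S_u = 96.23, S_d = 50.92
Terminal payoffs (K − S): max(-16.23, 0) = 0, max(29.08, 0) = 29.08
Node 0 (S = 70): V_0 = e^(−0.05)·[0.5003·0.0000 + 0.4997·29.0779] = 13.8206

$13.82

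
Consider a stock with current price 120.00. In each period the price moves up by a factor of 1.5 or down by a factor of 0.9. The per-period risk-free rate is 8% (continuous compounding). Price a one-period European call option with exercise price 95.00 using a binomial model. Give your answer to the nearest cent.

32.30

Risk-neutral probability p = (e^0.08 − 0.9)/(1.5 − 0.9) = 0.1833/0.6000 = 0.3055
Terminal stock prices: S_u = 180, S_d = 108
Terminal payoffs (S − K): max(85, 0) = 85, max(13, 0) = 13
Node 0 (S = 120): V_0 = e^(−0.08)·[0.3055·85.0000 + 0.6945·13.0000] = 32.3039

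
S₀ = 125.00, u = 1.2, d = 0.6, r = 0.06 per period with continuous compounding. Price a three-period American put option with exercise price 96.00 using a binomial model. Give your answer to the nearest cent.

Risk-neutral probability p = (e^0.06 − 0.6)/(1.2 − 0.6) = 0.4618/0.6000 = 0.7697
Terminal stock prices: S_uuu = 216, S_uud = 108, S_udd = 54, S_ddd = 27
Terminal payoffs (K − S): max(-120, 0) = 0, max(-12, 0) = 0, max(42, 0) = 42, max(69, 0) = 69
Node uu (S = 180): continuation = e^(−0.06)·[0.7697·0.0000 + 0.2303·0.0000] = 0.0000; exercise value = 0.0000 ≤ continuation, so V_uu = 0.0000
Node ud (S = 90): continuation = e^(−0.06)·[0.7697·0.0000 + 0.2303·42.0000] = 9.1082; exercise value = 6.0000 ≤ continuation, so V_ud = 9.1082
Node dd (S = 45): continuation = e^(−0.06)·[0.7697·42.0000 + 0.2303·69.0000] = 45.4094; exercise value = 51.0000 > continuation, so V_dd = 51.0000 (exercise)
Node u (S = 150): continuation = e^(−0.06)·[0.7697·0.0000 + 0.2303·9.1082] = 1.9752; exercise value = 0.0000 ≤ continuation, so V_u = 1.9752
Node d (S = 75): continuation = e^(−0.06)·[0.7697·9.1082 + 0.2303·51.0000] = 17.6626; exercise value = 21.0000 > continuation, so V_d = 21.0000 (exercise)
Node 0 (S = 125): continuation = e^(−0.06)·[0.7697·1.9752 + 0.2303·21.0000] = 5.9860; exercise value = 0.0000 ≤ continuation, so V_0 = 5.9860

5.99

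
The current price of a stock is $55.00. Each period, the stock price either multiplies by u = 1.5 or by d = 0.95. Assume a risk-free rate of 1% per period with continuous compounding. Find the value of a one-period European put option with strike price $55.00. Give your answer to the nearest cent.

$2.43

Risk-neutral probability p = (e^0.01 − 0.95)/(1.5 − 0.95) = 0.0601/0.5500 = 0.1092
Terminal stock prices: S_u = 82.5, S_d = 52.25
Terminal payoffs (K − S): max(-27.5, 0) = 0, max(2.75, 0) = 2.75
Node 0 (S = 55): V_0 = e^(−0.01)·[0.1092·0.0000 + 0.8908·2.7500] = 2.4254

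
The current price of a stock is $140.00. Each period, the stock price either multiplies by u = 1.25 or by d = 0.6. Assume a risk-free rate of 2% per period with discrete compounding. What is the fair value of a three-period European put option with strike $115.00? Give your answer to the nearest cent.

$15.43

Risk-neutral probability p = (1 + 0.02 − 0.6)/(1.25 − 0.6) = 0.4200/0.6500 = 0.6462
Terminal stock prices: S_uuu = 273.4, S_uud = 131.2, S_udd = 63, S_ddd = 30.24
Terminal payoffs (K − S): max(-158.4, 0) = 0, max(-16.25, 0) = 0, max(52, 0) = 52, max(84.76, 0) = 84.76
Node uu (S = 218.8): V_uu = 1/1.02·[0.6462·0.0000 + 0.3538·0.0000] = 0.0000
Node ud (S = 105): V_ud = 1/1.02·[0.6462·0.0000 + 0.3538·52.0000] = 18.0392
Node dd (S = 50.4): V_dd = 1/1.02·[0.6462·52.0000 + 0.3538·84.7600] = 62.3451
Node u (S = 175): V_u = 1/1.02·[0.6462·0.0000 + 0.3538·18.0392] = 6.2579
Node d (S = 84): V_d = 1/1.02·[0.6462·18.0392 + 0.3538·62.3451] = 33.0556
Node 0 (S = 140): V_0 = 1/1.02·[0.6462·6.2579 + 0.3538·33.0556] = 15.4316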